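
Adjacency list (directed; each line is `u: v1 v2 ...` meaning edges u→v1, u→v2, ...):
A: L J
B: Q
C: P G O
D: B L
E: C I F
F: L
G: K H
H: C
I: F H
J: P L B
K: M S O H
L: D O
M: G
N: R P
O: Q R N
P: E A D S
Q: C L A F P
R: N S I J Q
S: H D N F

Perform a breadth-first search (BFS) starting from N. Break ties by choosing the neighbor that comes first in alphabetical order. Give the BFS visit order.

N, P, R, A, D, E, S, I, J, Q, L, B, C, F, H, O, G, K, M

Visit N; enqueue P, R → queue [P, R]
Visit P; enqueue A, D, E, S → queue [R, A, D, E, S]
Visit R; enqueue I, J, Q → queue [A, D, E, S, I, J, Q]
Visit A; enqueue L → queue [D, E, S, I, J, Q, L]
Visit D; enqueue B → queue [E, S, I, J, Q, L, B]
Visit E; enqueue C, F → queue [S, I, J, Q, L, B, C, F]
Visit S; enqueue H → queue [I, J, Q, L, B, C, F, H]
Visit I → queue [J, Q, L, B, C, F, H]
Visit J → queue [Q, L, B, C, F, H]
Visit Q → queue [L, B, C, F, H]
Visit L; enqueue O → queue [B, C, F, H, O]
Visit B → queue [C, F, H, O]
Visit C; enqueue G → queue [F, H, O, G]
Visit F → queue [H, O, G]
Visit H → queue [O, G]
Visit O → queue [G]
Visit G; enqueue K → queue [K]
Visit K; enqueue M → queue [M]
Visit M → queue []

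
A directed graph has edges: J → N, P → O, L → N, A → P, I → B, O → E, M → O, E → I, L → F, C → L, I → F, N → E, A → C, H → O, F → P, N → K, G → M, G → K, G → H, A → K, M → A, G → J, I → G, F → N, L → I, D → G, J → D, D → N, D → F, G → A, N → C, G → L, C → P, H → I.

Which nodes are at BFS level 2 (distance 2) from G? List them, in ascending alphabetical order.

C, D, F, I, N, O, P

Level 0: G
Level 1: A, H, J, K, L, M
Level 2: C, D, F, I, N, O, P
Level 3: B, E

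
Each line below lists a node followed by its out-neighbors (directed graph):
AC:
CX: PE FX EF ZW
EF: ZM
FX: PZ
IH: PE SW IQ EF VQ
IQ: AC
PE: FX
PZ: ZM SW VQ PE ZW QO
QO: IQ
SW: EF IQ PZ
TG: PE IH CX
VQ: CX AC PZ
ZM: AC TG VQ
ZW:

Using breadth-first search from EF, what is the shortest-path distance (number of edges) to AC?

2

Level 0: EF
Level 1: ZM
Level 2: AC, TG, VQ
Level 3: CX, IH, PE, PZ
Level 4: FX, IQ, QO, SW, ZW
AC first appears at level 2.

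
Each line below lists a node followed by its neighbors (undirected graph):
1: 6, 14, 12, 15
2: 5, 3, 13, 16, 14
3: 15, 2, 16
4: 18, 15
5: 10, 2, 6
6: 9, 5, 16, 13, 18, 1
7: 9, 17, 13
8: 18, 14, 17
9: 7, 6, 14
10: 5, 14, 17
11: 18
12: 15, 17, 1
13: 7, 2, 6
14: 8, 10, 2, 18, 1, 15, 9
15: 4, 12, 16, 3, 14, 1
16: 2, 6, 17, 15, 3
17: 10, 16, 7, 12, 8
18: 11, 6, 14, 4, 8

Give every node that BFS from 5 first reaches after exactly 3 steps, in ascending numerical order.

4, 7, 8, 11, 12, 15

Level 0: 5
Level 1: 2, 6, 10
Level 2: 1, 3, 9, 13, 14, 16, 17, 18
Level 3: 4, 7, 8, 11, 12, 15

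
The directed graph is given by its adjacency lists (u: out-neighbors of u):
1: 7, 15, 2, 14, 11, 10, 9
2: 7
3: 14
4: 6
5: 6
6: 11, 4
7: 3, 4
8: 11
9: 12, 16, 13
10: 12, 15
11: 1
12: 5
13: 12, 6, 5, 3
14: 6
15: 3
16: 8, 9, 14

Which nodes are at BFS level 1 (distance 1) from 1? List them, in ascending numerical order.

2, 7, 9, 10, 11, 14, 15

Level 0: 1
Level 1: 2, 7, 9, 10, 11, 14, 15
Level 2: 3, 4, 6, 12, 13, 16
Level 3: 5, 8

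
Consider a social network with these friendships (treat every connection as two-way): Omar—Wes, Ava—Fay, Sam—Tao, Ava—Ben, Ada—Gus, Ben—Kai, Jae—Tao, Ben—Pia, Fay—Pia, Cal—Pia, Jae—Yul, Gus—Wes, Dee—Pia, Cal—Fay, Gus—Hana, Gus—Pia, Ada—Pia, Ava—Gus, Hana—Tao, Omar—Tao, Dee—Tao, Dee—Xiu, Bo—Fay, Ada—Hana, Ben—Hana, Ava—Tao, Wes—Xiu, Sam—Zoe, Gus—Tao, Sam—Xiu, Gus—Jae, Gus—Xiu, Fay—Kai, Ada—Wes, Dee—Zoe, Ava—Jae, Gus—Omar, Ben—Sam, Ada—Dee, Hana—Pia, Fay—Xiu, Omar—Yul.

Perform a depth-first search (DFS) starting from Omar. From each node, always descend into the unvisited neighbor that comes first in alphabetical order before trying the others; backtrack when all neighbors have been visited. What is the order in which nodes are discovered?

Visit Omar
Omar → Gus
Gus → Ada
Ada → Dee
Dee → Pia
Pia → Ben
Ben → Ava
Ava → Fay
Fay → Bo
Fay → Cal
Fay → Kai
Fay → Xiu
Xiu → Sam
Sam → Tao
Tao → Hana
Tao → Jae
Jae → Yul
Sam → Zoe
Xiu → Wes

Omar → Gus → Ada → Dee → Pia → Ben → Ava → Fay → Bo → Cal → Kai → Xiu → Sam → Tao → Hana → Jae → Yul → Zoe → Wes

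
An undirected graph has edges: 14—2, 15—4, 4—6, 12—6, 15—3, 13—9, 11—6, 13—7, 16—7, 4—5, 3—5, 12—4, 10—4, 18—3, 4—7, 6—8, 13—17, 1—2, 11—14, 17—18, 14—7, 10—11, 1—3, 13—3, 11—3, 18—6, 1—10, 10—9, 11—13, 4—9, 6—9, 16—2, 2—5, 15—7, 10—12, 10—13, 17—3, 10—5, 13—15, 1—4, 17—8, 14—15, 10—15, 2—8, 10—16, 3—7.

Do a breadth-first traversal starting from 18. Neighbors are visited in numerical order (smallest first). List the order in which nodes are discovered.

18 3 6 17 1 5 7 11 13 15 4 8 9 12 2 10 14 16

Visit 18; enqueue 3, 6, 17 → queue [3, 6, 17]
Visit 3; enqueue 1, 5, 7, 11, 13, 15 → queue [6, 17, 1, 5, 7, 11, 13, 15]
Visit 6; enqueue 4, 8, 9, 12 → queue [17, 1, 5, 7, 11, 13, 15, 4, 8, 9, 12]
Visit 17 → queue [1, 5, 7, 11, 13, 15, 4, 8, 9, 12]
Visit 1; enqueue 2, 10 → queue [5, 7, 11, 13, 15, 4, 8, 9, 12, 2, 10]
Visit 5 → queue [7, 11, 13, 15, 4, 8, 9, 12, 2, 10]
Visit 7; enqueue 14, 16 → queue [11, 13, 15, 4, 8, 9, 12, 2, 10, 14, 16]
Visit 11 → queue [13, 15, 4, 8, 9, 12, 2, 10, 14, 16]
Visit 13 → queue [15, 4, 8, 9, 12, 2, 10, 14, 16]
Visit 15 → queue [4, 8, 9, 12, 2, 10, 14, 16]
Visit 4 → queue [8, 9, 12, 2, 10, 14, 16]
Visit 8 → queue [9, 12, 2, 10, 14, 16]
Visit 9 → queue [12, 2, 10, 14, 16]
Visit 12 → queue [2, 10, 14, 16]
Visit 2 → queue [10, 14, 16]
Visit 10 → queue [14, 16]
Visit 14 → queue [16]
Visit 16 → queue []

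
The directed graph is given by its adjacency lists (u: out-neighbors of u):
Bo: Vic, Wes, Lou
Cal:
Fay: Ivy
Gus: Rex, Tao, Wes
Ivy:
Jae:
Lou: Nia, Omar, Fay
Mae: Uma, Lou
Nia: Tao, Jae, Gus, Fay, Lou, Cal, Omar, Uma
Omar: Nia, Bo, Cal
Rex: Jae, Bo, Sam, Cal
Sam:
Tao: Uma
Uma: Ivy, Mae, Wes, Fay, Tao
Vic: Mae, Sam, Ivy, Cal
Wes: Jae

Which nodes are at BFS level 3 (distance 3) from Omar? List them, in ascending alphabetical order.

Ivy, Mae, Rex, Sam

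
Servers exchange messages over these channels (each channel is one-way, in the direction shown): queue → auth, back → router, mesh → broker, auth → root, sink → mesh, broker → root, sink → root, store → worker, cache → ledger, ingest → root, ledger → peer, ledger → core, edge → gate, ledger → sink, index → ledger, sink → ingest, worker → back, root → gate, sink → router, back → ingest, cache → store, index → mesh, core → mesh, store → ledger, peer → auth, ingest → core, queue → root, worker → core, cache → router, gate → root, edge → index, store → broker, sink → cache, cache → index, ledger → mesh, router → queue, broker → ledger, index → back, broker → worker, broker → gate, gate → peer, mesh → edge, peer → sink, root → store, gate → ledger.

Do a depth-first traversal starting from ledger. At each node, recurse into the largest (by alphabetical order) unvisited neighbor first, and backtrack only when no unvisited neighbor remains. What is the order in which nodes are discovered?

ledger -> sink -> router -> queue -> root -> store -> worker -> core -> mesh -> edge -> index -> back -> ingest -> gate -> peer -> auth -> broker -> cache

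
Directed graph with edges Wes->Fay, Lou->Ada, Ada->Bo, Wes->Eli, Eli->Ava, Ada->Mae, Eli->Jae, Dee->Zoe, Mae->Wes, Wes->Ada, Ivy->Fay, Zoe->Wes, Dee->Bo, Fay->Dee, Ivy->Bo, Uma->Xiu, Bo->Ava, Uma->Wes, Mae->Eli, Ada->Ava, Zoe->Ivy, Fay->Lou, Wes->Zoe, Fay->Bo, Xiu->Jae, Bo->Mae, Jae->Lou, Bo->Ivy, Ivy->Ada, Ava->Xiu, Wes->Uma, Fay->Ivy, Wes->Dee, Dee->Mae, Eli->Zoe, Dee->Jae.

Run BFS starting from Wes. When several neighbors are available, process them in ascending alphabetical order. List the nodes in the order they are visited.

Wes → Ada → Dee → Eli → Fay → Uma → Zoe → Ava → Bo → Mae → Jae → Ivy → Lou → Xiu

Visit Wes; enqueue Ada, Dee, Eli, Fay, Uma, Zoe → queue [Ada, Dee, Eli, Fay, Uma, Zoe]
Visit Ada; enqueue Ava, Bo, Mae → queue [Dee, Eli, Fay, Uma, Zoe, Ava, Bo, Mae]
Visit Dee; enqueue Jae → queue [Eli, Fay, Uma, Zoe, Ava, Bo, Mae, Jae]
Visit Eli → queue [Fay, Uma, Zoe, Ava, Bo, Mae, Jae]
Visit Fay; enqueue Ivy, Lou → queue [Uma, Zoe, Ava, Bo, Mae, Jae, Ivy, Lou]
Visit Uma; enqueue Xiu → queue [Zoe, Ava, Bo, Mae, Jae, Ivy, Lou, Xiu]
Visit Zoe → queue [Ava, Bo, Mae, Jae, Ivy, Lou, Xiu]
Visit Ava → queue [Bo, Mae, Jae, Ivy, Lou, Xiu]
Visit Bo → queue [Mae, Jae, Ivy, Lou, Xiu]
Visit Mae → queue [Jae, Ivy, Lou, Xiu]
Visit Jae → queue [Ivy, Lou, Xiu]
Visit Ivy → queue [Lou, Xiu]
Visit Lou → queue [Xiu]
Visit Xiu → queue []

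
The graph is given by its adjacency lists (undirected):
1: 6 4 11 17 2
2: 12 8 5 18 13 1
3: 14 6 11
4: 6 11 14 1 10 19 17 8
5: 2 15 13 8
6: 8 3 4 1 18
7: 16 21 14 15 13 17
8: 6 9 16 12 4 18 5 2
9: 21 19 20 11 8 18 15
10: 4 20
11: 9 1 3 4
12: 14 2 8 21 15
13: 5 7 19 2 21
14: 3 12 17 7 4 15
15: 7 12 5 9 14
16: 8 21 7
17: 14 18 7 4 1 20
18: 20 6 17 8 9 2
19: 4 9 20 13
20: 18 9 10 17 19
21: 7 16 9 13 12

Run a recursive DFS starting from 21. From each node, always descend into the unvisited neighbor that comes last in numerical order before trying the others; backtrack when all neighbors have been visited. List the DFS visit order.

Visit 21
21 → 16
16 → 8
8 → 18
18 → 20
20 → 19
19 → 13
13 → 7
7 → 17
17 → 14
14 → 15
15 → 12
12 → 2
2 → 5
2 → 1
1 → 11
11 → 9
11 → 4
4 → 10
4 → 6
6 → 3

21, 16, 8, 18, 20, 19, 13, 7, 17, 14, 15, 12, 2, 5, 1, 11, 9, 4, 10, 6, 3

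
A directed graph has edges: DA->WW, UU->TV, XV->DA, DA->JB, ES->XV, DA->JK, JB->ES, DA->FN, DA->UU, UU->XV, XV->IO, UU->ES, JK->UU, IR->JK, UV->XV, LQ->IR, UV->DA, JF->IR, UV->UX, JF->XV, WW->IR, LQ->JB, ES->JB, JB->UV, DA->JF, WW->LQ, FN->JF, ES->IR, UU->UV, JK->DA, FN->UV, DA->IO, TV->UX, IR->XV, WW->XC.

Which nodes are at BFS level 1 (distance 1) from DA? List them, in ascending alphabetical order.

Level 0: DA
Level 1: FN, IO, JB, JF, JK, UU, WW
Level 2: ES, IR, LQ, TV, UV, XC, XV
Level 3: UX

FN, IO, JB, JF, JK, UU, WW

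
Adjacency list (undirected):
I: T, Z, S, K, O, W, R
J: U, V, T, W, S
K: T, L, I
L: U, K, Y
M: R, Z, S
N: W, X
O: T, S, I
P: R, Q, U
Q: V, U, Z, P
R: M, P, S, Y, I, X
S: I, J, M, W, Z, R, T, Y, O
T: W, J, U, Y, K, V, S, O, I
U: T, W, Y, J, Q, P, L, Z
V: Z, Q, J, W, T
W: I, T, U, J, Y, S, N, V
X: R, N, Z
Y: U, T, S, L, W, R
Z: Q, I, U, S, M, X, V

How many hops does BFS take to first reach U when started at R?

2

Level 0: R
Level 1: I, M, P, S, X, Y
Level 2: J, K, L, N, O, Q, T, U, W, Z
Level 3: V
U first appears at level 2.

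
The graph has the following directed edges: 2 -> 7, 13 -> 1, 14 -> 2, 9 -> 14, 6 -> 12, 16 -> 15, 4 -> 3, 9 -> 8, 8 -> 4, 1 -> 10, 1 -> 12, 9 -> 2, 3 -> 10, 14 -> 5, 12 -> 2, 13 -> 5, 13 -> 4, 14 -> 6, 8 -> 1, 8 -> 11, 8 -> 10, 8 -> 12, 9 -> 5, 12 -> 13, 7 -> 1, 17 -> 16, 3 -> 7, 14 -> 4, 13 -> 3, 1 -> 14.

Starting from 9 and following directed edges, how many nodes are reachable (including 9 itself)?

BFS from 9 visits: 9, 2, 5, 8, 14, 7, 1, 4, 10, 11, 12, 6, 3, 13
Reachable nodes: 14 of 17 total.

14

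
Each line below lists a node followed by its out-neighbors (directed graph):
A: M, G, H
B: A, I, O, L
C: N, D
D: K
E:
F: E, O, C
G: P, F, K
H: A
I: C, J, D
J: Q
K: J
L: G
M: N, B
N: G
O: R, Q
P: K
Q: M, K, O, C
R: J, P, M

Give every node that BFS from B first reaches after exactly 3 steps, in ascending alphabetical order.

F, K, N, P

Level 0: B
Level 1: A, I, L, O
Level 2: C, D, G, H, J, M, Q, R
Level 3: F, K, N, P
Level 4: E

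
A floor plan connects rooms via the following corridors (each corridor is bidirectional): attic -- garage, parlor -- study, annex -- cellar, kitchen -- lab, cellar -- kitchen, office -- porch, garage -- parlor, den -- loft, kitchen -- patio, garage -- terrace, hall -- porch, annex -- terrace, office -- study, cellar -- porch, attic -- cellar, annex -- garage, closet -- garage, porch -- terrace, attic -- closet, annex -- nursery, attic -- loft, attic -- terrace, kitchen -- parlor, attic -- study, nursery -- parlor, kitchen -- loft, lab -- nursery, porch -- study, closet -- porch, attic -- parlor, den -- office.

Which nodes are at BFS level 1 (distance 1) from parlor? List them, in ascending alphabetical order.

attic, garage, kitchen, nursery, study

Level 0: parlor
Level 1: attic, garage, kitchen, nursery, study
Level 2: annex, cellar, closet, lab, loft, office, patio, porch, terrace
Level 3: den, hall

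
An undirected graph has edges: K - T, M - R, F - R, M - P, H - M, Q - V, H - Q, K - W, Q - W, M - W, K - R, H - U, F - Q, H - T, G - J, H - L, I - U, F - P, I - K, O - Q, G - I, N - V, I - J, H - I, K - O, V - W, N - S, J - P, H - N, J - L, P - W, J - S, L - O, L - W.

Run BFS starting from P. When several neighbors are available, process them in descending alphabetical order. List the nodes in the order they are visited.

Visit P; enqueue W, M, J, F → queue [W, M, J, F]
Visit W; enqueue V, Q, L, K → queue [M, J, F, V, Q, L, K]
Visit M; enqueue R, H → queue [J, F, V, Q, L, K, R, H]
Visit J; enqueue S, I, G → queue [F, V, Q, L, K, R, H, S, I, G]
Visit F → queue [V, Q, L, K, R, H, S, I, G]
Visit V; enqueue N → queue [Q, L, K, R, H, S, I, G, N]
Visit Q; enqueue O → queue [L, K, R, H, S, I, G, N, O]
Visit L → queue [K, R, H, S, I, G, N, O]
Visit K; enqueue T → queue [R, H, S, I, G, N, O, T]
Visit R → queue [H, S, I, G, N, O, T]
Visit H; enqueue U → queue [S, I, G, N, O, T, U]
Visit S → queue [I, G, N, O, T, U]
Visit I → queue [G, N, O, T, U]
Visit G → queue [N, O, T, U]
Visit N → queue [O, T, U]
Visit O → queue [T, U]
Visit T → queue [U]
Visit U → queue []

P W M J F V Q L K R H S I G N O T U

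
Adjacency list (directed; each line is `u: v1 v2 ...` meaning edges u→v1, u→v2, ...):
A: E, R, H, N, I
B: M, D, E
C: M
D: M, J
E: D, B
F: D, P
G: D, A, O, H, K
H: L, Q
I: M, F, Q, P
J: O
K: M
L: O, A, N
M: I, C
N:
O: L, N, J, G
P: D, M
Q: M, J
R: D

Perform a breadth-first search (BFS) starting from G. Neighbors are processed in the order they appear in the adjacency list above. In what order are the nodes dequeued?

G, D, A, O, H, K, M, J, E, R, N, I, L, Q, C, B, F, P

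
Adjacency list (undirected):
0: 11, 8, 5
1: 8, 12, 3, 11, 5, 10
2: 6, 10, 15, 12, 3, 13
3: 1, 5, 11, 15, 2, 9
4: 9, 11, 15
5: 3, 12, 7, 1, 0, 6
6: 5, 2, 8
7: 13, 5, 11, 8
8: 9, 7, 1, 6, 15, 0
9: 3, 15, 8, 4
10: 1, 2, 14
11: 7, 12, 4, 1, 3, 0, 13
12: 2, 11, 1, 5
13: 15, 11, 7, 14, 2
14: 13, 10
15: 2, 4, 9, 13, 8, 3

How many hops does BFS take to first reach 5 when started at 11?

Level 0: 11
Level 1: 0, 1, 3, 4, 7, 12, 13
Level 2: 2, 5, 8, 9, 10, 14, 15
Level 3: 6
5 first appears at level 2.

2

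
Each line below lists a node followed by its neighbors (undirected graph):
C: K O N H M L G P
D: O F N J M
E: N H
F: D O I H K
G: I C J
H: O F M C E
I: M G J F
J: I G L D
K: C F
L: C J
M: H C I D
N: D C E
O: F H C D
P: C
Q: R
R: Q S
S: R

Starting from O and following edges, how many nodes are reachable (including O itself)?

14

BFS from O visits: O, H, F, D, C, M, E, K, I, N, J, P, L, G
Reachable nodes: 14 of 17 total.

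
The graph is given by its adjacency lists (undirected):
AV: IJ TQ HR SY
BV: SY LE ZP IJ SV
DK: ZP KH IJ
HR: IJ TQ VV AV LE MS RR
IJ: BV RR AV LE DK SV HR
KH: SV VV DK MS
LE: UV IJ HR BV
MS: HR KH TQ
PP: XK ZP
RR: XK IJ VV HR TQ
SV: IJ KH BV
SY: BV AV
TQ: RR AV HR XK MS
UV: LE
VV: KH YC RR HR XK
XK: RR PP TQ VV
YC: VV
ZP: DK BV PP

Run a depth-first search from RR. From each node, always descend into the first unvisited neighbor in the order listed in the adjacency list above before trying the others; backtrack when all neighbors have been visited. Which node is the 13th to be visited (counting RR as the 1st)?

Visit RR
RR → XK
XK → PP
PP → ZP
ZP → DK
DK → KH
KH → SV
SV → IJ
IJ → BV
BV → SY
SY → AV
AV → TQ
TQ → HR
HR → VV
VV → YC
HR → LE
LE → UV
HR → MS

Visit order: RR, XK, PP, ZP, DK, KH, SV, IJ, BV, SY, AV, TQ, HR, VV, YC, LE, UV, MS

HR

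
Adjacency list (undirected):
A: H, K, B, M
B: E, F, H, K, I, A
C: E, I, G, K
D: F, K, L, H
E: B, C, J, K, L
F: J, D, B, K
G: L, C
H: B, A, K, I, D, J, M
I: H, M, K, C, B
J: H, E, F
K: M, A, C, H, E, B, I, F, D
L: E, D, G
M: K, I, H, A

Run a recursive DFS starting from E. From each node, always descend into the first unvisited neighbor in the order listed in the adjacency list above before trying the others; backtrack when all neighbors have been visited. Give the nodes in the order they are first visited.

Visit E
E → B
B → F
F → J
J → H
H → A
A → K
K → M
M → I
I → C
C → G
G → L
L → D

E → B → F → J → H → A → K → M → I → C → G → L → D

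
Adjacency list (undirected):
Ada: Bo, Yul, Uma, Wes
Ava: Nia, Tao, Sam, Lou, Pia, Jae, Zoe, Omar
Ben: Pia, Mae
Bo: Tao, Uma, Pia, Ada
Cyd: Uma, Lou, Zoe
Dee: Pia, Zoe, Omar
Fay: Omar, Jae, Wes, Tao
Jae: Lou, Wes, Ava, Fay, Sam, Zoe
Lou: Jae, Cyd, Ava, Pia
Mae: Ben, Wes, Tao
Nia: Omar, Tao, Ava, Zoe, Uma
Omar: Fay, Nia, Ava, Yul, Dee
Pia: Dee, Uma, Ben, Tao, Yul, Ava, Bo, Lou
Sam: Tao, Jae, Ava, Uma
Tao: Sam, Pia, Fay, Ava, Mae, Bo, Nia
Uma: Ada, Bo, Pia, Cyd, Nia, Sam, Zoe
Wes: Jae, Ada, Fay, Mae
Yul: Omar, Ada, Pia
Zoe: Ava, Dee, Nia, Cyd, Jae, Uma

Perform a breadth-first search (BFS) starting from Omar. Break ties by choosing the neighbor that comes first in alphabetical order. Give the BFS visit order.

Omar -> Ava -> Dee -> Fay -> Nia -> Yul -> Jae -> Lou -> Pia -> Sam -> Tao -> Zoe -> Wes -> Uma -> Ada -> Cyd -> Ben -> Bo -> Mae

Visit Omar; enqueue Ava, Dee, Fay, Nia, Yul → queue [Ava, Dee, Fay, Nia, Yul]
Visit Ava; enqueue Jae, Lou, Pia, Sam, Tao, Zoe → queue [Dee, Fay, Nia, Yul, Jae, Lou, Pia, Sam, Tao, Zoe]
Visit Dee → queue [Fay, Nia, Yul, Jae, Lou, Pia, Sam, Tao, Zoe]
Visit Fay; enqueue Wes → queue [Nia, Yul, Jae, Lou, Pia, Sam, Tao, Zoe, Wes]
Visit Nia; enqueue Uma → queue [Yul, Jae, Lou, Pia, Sam, Tao, Zoe, Wes, Uma]
Visit Yul; enqueue Ada → queue [Jae, Lou, Pia, Sam, Tao, Zoe, Wes, Uma, Ada]
Visit Jae → queue [Lou, Pia, Sam, Tao, Zoe, Wes, Uma, Ada]
Visit Lou; enqueue Cyd → queue [Pia, Sam, Tao, Zoe, Wes, Uma, Ada, Cyd]
Visit Pia; enqueue Ben, Bo → queue [Sam, Tao, Zoe, Wes, Uma, Ada, Cyd, Ben, Bo]
Visit Sam → queue [Tao, Zoe, Wes, Uma, Ada, Cyd, Ben, Bo]
Visit Tao; enqueue Mae → queue [Zoe, Wes, Uma, Ada, Cyd, Ben, Bo, Mae]
Visit Zoe → queue [Wes, Uma, Ada, Cyd, Ben, Bo, Mae]
Visit Wes → queue [Uma, Ada, Cyd, Ben, Bo, Mae]
Visit Uma → queue [Ada, Cyd, Ben, Bo, Mae]
Visit Ada → queue [Cyd, Ben, Bo, Mae]
Visit Cyd → queue [Ben, Bo, Mae]
Visit Ben → queue [Bo, Mae]
Visit Bo → queue [Mae]
Visit Mae → queue []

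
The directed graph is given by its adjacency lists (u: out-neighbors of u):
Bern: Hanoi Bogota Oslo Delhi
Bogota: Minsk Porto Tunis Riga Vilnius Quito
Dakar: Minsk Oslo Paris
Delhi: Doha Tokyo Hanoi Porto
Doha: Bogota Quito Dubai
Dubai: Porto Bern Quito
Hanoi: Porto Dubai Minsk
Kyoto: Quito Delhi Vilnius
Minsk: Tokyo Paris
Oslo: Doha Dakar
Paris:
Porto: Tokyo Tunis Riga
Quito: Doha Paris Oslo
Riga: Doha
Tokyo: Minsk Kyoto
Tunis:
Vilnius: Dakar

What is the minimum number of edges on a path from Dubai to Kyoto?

3

Level 0: Dubai
Level 1: Bern, Porto, Quito
Level 2: Bogota, Delhi, Doha, Hanoi, Oslo, Paris, Riga, Tokyo, Tunis
Level 3: Dakar, Kyoto, Minsk, Vilnius
Kyoto first appears at level 3.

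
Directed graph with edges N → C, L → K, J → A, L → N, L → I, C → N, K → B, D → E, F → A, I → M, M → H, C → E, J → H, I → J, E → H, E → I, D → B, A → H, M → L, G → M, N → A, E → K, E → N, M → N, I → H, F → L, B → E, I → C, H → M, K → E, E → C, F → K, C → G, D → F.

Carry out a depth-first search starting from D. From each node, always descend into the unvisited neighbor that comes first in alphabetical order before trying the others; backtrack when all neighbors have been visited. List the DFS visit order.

D B E C G M H L I J A K N F

Visit D
D → B
B → E
E → C
C → G
G → M
M → H
M → L
L → I
I → J
J → A
L → K
L → N
D → F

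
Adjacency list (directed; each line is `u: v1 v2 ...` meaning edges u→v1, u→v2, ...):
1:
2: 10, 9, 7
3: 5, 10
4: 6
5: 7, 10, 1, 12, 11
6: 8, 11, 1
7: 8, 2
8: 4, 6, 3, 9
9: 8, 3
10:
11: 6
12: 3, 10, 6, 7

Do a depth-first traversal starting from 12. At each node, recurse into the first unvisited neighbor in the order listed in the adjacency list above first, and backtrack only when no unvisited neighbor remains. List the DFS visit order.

12, 3, 5, 7, 8, 4, 6, 11, 1, 9, 2, 10

Visit 12
12 → 3
3 → 5
5 → 7
7 → 8
8 → 4
4 → 6
6 → 11
6 → 1
8 → 9
7 → 2
2 → 10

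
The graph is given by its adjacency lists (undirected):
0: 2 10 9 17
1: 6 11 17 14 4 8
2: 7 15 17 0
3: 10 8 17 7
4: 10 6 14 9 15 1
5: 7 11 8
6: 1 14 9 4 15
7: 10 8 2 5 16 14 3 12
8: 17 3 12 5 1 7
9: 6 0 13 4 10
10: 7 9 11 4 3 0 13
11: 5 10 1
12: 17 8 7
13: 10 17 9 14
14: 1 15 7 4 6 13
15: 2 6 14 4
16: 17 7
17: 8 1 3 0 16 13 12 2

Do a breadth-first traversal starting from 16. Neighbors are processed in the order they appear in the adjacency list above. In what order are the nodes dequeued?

16 17 7 8 1 3 0 13 12 2 10 5 14 6 11 4 9 15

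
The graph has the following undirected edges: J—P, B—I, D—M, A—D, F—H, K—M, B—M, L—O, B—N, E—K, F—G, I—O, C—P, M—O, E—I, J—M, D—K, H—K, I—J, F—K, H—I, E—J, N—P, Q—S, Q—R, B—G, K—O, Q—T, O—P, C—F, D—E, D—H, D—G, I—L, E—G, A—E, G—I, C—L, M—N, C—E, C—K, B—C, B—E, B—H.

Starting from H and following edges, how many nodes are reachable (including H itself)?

16

BFS from H visits: H, B, D, F, I, K, C, E, G, M, N, A, J, L, O, P
Reachable nodes: 16 of 20 total.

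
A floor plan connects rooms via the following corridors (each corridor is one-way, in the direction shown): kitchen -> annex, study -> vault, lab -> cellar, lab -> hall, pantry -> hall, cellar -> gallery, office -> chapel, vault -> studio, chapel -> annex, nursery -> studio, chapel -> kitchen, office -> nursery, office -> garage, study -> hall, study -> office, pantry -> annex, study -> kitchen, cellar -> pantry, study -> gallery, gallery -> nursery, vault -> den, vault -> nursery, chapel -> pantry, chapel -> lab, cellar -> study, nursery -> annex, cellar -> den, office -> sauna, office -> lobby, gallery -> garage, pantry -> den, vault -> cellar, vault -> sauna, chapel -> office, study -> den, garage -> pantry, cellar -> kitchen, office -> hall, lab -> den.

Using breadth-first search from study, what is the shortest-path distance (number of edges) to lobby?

Level 0: study
Level 1: den, gallery, hall, kitchen, office, vault
Level 2: annex, cellar, chapel, garage, lobby, nursery, sauna, studio
Level 3: lab, pantry
lobby first appears at level 2.

2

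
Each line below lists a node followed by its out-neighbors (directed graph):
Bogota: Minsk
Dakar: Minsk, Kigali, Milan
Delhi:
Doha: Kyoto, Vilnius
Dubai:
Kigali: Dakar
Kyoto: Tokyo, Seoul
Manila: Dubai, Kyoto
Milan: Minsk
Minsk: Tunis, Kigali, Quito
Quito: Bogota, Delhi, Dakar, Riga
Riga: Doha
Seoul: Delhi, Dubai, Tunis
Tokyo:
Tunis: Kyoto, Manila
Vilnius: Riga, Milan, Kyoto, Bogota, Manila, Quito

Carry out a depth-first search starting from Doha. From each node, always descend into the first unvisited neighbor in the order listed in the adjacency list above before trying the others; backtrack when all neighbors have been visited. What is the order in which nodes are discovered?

Doha, Kyoto, Tokyo, Seoul, Delhi, Dubai, Tunis, Manila, Vilnius, Riga, Milan, Minsk, Kigali, Dakar, Quito, Bogota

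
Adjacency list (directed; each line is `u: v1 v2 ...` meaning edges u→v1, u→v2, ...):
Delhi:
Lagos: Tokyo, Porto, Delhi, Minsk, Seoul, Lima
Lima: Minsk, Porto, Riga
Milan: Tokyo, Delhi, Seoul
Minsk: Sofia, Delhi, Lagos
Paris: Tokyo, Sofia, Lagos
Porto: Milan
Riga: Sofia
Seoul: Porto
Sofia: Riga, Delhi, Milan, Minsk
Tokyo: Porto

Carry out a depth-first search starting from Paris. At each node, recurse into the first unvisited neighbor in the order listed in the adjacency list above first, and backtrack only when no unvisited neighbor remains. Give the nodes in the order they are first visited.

Paris, Tokyo, Porto, Milan, Delhi, Seoul, Sofia, Riga, Minsk, Lagos, Lima

Visit Paris
Paris → Tokyo
Tokyo → Porto
Porto → Milan
Milan → Delhi
Milan → Seoul
Paris → Sofia
Sofia → Riga
Sofia → Minsk
Minsk → Lagos
Lagos → Lima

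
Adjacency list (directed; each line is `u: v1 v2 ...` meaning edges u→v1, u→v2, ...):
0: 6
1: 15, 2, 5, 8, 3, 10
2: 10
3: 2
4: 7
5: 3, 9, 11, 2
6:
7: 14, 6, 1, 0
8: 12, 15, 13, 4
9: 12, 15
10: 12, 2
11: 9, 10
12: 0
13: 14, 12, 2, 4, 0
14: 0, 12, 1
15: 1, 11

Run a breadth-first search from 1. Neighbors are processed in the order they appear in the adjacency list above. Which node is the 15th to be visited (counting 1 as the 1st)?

7

Visit 1; enqueue 15, 2, 5, 8, 3, 10 → queue [15, 2, 5, 8, 3, 10]
Visit 15; enqueue 11 → queue [2, 5, 8, 3, 10, 11]
Visit 2 → queue [5, 8, 3, 10, 11]
Visit 5; enqueue 9 → queue [8, 3, 10, 11, 9]
Visit 8; enqueue 12, 13, 4 → queue [3, 10, 11, 9, 12, 13, 4]
Visit 3 → queue [10, 11, 9, 12, 13, 4]
Visit 10 → queue [11, 9, 12, 13, 4]
Visit 11 → queue [9, 12, 13, 4]
Visit 9 → queue [12, 13, 4]
Visit 12; enqueue 0 → queue [13, 4, 0]
Visit 13; enqueue 14 → queue [4, 0, 14]
Visit 4; enqueue 7 → queue [0, 14, 7]
Visit 0; enqueue 6 → queue [14, 7, 6]
Visit 14 → queue [7, 6]
Visit 7 → queue [6]
Visit 6 → queue []

Visit order: 1, 15, 2, 5, 8, 3, 10, 11, 9, 12, 13, 4, 0, 14, 7, 6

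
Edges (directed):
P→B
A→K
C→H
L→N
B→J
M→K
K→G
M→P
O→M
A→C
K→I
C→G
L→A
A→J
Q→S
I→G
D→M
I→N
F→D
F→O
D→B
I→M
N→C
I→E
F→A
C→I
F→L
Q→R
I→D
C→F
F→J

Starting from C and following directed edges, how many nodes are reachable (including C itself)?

BFS from C visits: C, I, H, G, F, N, M, E, D, O, L, J, A, P, K, B
Reachable nodes: 16 of 19 total.

16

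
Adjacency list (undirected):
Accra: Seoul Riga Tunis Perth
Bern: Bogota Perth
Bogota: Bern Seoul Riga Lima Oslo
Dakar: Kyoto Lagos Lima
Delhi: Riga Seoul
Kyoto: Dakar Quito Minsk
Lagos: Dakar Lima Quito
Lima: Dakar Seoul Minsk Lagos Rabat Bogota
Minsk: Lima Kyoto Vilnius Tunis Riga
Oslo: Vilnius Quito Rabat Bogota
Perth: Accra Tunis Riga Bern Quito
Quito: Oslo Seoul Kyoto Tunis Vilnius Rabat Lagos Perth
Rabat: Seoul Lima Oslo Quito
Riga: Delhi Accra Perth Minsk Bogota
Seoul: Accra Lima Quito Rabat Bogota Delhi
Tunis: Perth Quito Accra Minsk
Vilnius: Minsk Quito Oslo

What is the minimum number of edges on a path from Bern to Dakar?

3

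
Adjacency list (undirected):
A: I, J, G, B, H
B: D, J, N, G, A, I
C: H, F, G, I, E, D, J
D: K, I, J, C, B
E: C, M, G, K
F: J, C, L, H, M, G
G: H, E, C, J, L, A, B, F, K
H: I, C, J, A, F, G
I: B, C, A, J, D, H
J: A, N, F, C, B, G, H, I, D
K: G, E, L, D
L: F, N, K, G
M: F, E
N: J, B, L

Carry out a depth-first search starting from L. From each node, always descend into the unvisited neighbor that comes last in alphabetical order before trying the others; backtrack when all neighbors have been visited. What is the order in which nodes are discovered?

L, N, J, I, H, G, K, E, M, F, C, D, B, A

Visit L
L → N
N → J
J → I
I → H
H → G
G → K
K → E
E → M
M → F
F → C
C → D
D → B
B → A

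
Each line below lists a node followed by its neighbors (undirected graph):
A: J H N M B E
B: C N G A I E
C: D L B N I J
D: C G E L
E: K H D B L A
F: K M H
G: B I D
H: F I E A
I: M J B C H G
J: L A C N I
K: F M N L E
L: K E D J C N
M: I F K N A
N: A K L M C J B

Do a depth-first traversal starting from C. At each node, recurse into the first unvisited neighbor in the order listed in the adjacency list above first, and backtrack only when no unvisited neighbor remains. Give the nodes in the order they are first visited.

Visit C
C → D
D → G
G → B
B → N
N → A
A → J
J → L
L → K
K → F
F → M
M → I
I → H
H → E

C → D → G → B → N → A → J → L → K → F → M → I → H → E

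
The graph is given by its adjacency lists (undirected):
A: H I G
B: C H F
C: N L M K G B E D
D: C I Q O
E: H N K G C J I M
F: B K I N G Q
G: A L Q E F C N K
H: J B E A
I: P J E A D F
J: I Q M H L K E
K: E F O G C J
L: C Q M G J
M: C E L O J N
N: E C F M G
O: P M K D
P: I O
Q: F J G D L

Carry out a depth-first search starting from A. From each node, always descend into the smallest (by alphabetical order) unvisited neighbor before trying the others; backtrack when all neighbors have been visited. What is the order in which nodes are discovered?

Visit A
A → G
G → C
C → B
B → F
F → I
I → D
D → O
O → K
K → E
E → H
H → J
J → L
L → M
M → N
L → Q
O → P

A G C B F I D O K E H J L M N Q P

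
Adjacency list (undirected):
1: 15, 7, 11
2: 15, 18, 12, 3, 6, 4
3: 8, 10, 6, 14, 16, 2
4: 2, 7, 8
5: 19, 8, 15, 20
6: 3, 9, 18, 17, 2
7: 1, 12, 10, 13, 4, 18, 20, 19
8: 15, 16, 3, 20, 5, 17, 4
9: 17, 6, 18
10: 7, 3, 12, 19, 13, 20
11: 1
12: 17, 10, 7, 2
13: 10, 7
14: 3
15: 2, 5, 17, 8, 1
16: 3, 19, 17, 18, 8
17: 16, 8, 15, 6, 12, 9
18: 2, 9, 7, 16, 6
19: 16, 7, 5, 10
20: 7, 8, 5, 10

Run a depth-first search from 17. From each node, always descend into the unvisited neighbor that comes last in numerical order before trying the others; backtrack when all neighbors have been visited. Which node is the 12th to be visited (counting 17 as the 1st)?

6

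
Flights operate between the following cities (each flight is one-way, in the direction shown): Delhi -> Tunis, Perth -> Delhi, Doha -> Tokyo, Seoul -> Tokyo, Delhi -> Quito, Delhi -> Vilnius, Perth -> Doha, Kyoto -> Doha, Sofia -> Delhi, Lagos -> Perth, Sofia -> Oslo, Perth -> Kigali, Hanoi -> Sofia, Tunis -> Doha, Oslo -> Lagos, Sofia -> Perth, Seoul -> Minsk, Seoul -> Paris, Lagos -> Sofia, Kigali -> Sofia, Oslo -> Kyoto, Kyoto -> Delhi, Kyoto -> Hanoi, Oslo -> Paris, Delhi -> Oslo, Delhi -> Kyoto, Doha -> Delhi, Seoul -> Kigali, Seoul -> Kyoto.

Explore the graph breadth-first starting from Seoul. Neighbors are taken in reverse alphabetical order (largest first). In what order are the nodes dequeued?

Seoul, Tokyo, Paris, Minsk, Kyoto, Kigali, Hanoi, Doha, Delhi, Sofia, Vilnius, Tunis, Quito, Oslo, Perth, Lagos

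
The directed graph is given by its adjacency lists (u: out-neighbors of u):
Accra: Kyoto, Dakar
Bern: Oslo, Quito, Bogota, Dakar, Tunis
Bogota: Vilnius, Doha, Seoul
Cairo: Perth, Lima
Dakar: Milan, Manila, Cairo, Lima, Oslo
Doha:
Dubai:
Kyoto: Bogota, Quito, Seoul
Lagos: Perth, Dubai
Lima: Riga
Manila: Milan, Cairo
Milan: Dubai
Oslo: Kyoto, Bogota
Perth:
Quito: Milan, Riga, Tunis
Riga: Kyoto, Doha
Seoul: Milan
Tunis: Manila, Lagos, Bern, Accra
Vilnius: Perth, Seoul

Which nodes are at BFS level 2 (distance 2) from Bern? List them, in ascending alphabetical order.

Accra, Cairo, Doha, Kyoto, Lagos, Lima, Manila, Milan, Riga, Seoul, Vilnius

Level 0: Bern
Level 1: Bogota, Dakar, Oslo, Quito, Tunis
Level 2: Accra, Cairo, Doha, Kyoto, Lagos, Lima, Manila, Milan, Riga, Seoul, Vilnius
Level 3: Dubai, Perth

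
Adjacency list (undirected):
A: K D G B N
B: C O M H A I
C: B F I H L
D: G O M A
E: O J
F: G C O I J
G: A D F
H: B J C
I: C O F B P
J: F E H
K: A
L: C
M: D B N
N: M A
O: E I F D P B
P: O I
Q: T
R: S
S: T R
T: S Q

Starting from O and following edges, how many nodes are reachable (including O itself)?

16

BFS from O visits: O, P, I, F, E, D, B, C, J, G, M, A, H, L, N, K
Reachable nodes: 16 of 20 total.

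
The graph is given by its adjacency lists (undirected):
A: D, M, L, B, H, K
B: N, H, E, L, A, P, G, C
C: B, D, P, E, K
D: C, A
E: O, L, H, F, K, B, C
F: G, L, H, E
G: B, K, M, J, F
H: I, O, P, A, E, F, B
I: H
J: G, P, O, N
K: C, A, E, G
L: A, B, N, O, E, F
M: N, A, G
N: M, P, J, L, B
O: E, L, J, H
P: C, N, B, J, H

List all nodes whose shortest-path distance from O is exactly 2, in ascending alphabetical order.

Level 0: O
Level 1: E, H, J, L
Level 2: A, B, C, F, G, I, K, N, P
Level 3: D, M

A, B, C, F, G, I, K, N, P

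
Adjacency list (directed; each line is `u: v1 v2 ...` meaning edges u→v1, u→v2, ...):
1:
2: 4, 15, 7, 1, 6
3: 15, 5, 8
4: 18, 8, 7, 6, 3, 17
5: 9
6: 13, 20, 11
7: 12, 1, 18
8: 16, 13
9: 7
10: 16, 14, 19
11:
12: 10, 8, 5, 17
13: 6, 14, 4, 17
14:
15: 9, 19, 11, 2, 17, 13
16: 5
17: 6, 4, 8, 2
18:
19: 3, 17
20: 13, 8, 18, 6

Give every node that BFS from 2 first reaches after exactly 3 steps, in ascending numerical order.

Level 0: 2
Level 1: 1, 4, 6, 7, 15
Level 2: 3, 8, 9, 11, 12, 13, 17, 18, 19, 20
Level 3: 5, 10, 14, 16

5, 10, 14, 16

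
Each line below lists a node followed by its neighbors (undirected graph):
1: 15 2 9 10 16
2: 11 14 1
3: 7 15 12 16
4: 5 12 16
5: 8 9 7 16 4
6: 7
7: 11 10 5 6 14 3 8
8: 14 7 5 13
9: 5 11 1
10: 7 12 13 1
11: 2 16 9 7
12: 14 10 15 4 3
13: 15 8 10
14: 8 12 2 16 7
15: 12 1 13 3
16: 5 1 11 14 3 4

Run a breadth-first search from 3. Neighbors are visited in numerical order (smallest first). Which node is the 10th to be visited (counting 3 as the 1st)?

Visit 3; enqueue 7, 12, 15, 16 → queue [7, 12, 15, 16]
Visit 7; enqueue 5, 6, 8, 10, 11, 14 → queue [12, 15, 16, 5, 6, 8, 10, 11, 14]
Visit 12; enqueue 4 → queue [15, 16, 5, 6, 8, 10, 11, 14, 4]
Visit 15; enqueue 1, 13 → queue [16, 5, 6, 8, 10, 11, 14, 4, 1, 13]
Visit 16 → queue [5, 6, 8, 10, 11, 14, 4, 1, 13]
Visit 5; enqueue 9 → queue [6, 8, 10, 11, 14, 4, 1, 13, 9]
Visit 6 → queue [8, 10, 11, 14, 4, 1, 13, 9]
Visit 8 → queue [10, 11, 14, 4, 1, 13, 9]
Visit 10 → queue [11, 14, 4, 1, 13, 9]
Visit 11; enqueue 2 → queue [14, 4, 1, 13, 9, 2]
Visit 14 → queue [4, 1, 13, 9, 2]
Visit 4 → queue [1, 13, 9, 2]
Visit 1 → queue [13, 9, 2]
Visit 13 → queue [9, 2]
Visit 9 → queue [2]
Visit 2 → queue []

Visit order: 3, 7, 12, 15, 16, 5, 6, 8, 10, 11, 14, 4, 1, 13, 9, 2

11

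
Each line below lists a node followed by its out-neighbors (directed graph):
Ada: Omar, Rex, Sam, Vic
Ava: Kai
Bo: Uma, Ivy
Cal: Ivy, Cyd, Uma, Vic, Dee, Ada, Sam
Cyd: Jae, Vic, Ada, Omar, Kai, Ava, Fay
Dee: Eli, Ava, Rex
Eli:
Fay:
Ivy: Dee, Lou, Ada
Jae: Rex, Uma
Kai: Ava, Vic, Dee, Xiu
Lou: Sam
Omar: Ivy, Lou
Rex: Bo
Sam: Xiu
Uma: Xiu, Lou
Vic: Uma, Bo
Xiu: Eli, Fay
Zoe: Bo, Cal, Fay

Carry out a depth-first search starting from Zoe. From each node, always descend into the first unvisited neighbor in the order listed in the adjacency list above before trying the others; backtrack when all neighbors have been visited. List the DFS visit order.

Zoe → Bo → Uma → Xiu → Eli → Fay → Lou → Sam → Ivy → Dee → Ava → Kai → Vic → Rex → Ada → Omar → Cal → Cyd → Jae

Visit Zoe
Zoe → Bo
Bo → Uma
Uma → Xiu
Xiu → Eli
Xiu → Fay
Uma → Lou
Lou → Sam
Bo → Ivy
Ivy → Dee
Dee → Ava
Ava → Kai
Kai → Vic
Dee → Rex
Ivy → Ada
Ada → Omar
Zoe → Cal
Cal → Cyd
Cyd → Jae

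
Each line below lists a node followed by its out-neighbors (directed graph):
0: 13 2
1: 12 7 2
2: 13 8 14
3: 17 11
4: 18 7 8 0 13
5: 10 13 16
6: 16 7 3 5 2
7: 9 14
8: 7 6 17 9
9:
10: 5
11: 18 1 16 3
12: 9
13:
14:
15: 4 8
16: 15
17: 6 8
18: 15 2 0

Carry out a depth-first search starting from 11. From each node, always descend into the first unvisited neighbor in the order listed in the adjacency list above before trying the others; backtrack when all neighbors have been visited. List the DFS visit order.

Visit 11
11 → 18
18 → 15
15 → 4
4 → 7
7 → 9
7 → 14
4 → 8
8 → 6
6 → 16
6 → 3
3 → 17
6 → 5
5 → 10
5 → 13
6 → 2
4 → 0
11 → 1
1 → 12

11 18 15 4 7 9 14 8 6 16 3 17 5 10 13 2 0 1 12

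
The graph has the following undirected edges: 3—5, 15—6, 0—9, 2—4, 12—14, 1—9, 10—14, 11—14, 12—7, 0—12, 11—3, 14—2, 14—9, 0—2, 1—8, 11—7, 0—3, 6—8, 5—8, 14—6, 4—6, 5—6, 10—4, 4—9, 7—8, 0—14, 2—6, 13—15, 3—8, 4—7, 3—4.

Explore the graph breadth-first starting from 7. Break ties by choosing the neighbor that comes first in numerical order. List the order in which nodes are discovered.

Visit 7; enqueue 4, 8, 11, 12 → queue [4, 8, 11, 12]
Visit 4; enqueue 2, 3, 6, 9, 10 → queue [8, 11, 12, 2, 3, 6, 9, 10]
Visit 8; enqueue 1, 5 → queue [11, 12, 2, 3, 6, 9, 10, 1, 5]
Visit 11; enqueue 14 → queue [12, 2, 3, 6, 9, 10, 1, 5, 14]
Visit 12; enqueue 0 → queue [2, 3, 6, 9, 10, 1, 5, 14, 0]
Visit 2 → queue [3, 6, 9, 10, 1, 5, 14, 0]
Visit 3 → queue [6, 9, 10, 1, 5, 14, 0]
Visit 6; enqueue 15 → queue [9, 10, 1, 5, 14, 0, 15]
Visit 9 → queue [10, 1, 5, 14, 0, 15]
Visit 10 → queue [1, 5, 14, 0, 15]
Visit 1 → queue [5, 14, 0, 15]
Visit 5 → queue [14, 0, 15]
Visit 14 → queue [0, 15]
Visit 0 → queue [15]
Visit 15; enqueue 13 → queue [13]
Visit 13 → queue []

7 → 4 → 8 → 11 → 12 → 2 → 3 → 6 → 9 → 10 → 1 → 5 → 14 → 0 → 15 → 13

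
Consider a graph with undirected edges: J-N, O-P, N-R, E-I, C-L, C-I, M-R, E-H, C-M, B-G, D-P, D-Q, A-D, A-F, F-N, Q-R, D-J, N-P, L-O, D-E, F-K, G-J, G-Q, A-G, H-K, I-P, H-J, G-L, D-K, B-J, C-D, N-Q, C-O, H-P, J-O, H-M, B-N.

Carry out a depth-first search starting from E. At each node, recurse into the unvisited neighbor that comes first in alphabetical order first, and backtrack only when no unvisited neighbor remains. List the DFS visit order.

Visit E
E → D
D → A
A → F
F → K
K → H
H → J
J → B
B → G
G → L
L → C
C → I
I → P
P → N
N → Q
Q → R
R → M
P → O

E → D → A → F → K → H → J → B → G → L → C → I → P → N → Q → R → M → O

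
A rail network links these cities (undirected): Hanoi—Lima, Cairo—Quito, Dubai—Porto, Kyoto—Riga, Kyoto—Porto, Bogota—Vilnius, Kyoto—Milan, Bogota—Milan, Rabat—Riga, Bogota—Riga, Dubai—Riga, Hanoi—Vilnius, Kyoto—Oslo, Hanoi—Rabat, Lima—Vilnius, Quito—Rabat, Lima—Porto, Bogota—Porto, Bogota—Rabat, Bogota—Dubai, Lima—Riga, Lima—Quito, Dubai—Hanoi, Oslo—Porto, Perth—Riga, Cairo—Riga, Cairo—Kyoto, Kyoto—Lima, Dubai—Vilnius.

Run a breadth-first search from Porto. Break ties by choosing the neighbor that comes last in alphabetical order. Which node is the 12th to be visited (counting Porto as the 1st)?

Cairo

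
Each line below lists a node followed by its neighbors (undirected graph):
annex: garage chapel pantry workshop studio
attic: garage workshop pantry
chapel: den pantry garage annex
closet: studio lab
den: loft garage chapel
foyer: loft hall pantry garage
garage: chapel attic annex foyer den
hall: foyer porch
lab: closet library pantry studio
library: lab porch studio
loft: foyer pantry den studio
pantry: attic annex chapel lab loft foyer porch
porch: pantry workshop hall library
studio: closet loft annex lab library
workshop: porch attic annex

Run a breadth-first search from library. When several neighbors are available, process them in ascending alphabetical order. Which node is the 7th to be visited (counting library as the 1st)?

hall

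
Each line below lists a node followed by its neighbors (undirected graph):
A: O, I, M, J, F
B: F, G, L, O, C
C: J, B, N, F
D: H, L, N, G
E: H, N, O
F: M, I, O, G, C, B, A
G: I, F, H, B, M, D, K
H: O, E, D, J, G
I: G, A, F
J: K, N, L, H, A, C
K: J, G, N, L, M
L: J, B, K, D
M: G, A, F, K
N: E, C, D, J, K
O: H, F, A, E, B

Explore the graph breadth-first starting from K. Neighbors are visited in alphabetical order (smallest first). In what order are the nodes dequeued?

Visit K; enqueue G, J, L, M, N → queue [G, J, L, M, N]
Visit G; enqueue B, D, F, H, I → queue [J, L, M, N, B, D, F, H, I]
Visit J; enqueue A, C → queue [L, M, N, B, D, F, H, I, A, C]
Visit L → queue [M, N, B, D, F, H, I, A, C]
Visit M → queue [N, B, D, F, H, I, A, C]
Visit N; enqueue E → queue [B, D, F, H, I, A, C, E]
Visit B; enqueue O → queue [D, F, H, I, A, C, E, O]
Visit D → queue [F, H, I, A, C, E, O]
Visit F → queue [H, I, A, C, E, O]
Visit H → queue [I, A, C, E, O]
Visit I → queue [A, C, E, O]
Visit A → queue [C, E, O]
Visit C → queue [E, O]
Visit E → queue [O]
Visit O → queue []

K, G, J, L, M, N, B, D, F, H, I, A, C, E, O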